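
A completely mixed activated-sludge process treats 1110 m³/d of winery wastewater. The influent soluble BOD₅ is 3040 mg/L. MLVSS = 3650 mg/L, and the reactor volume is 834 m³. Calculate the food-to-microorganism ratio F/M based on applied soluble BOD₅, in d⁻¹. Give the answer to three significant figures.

F/M ≈ 1.11 d⁻¹

Food-to-microorganism ratio F/M = Q S₀ / (V X) = 1110 × 3040 / (834.0 × 3650) = 1.109 d⁻¹.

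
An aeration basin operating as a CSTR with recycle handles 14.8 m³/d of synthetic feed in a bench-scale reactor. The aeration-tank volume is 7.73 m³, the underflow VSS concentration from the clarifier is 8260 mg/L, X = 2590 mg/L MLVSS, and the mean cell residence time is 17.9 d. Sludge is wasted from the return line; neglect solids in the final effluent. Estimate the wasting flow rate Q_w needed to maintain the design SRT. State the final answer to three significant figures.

Q_w = (V·X)/(θ_c X_r) = 7.730 × 2590 / (17.9 × 8260) = 0.1354 m³/d.

Q_w ≈ 0.135 m³/d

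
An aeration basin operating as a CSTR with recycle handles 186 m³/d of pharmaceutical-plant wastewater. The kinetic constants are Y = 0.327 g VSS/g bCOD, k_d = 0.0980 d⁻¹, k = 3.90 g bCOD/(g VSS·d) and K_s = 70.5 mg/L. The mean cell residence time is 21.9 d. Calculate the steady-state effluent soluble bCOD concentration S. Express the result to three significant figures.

For a completely mixed reactor with recycle the Lawrence–McCarty relation gives S = K_s·(1 + k_d·θ_c) / [θ_c·(Y·k − k_d) − 1] = 70.5 × (1 + 0.0980 × 21.9) / [21.9 × (0.327 × 3.90 − 0.0980) − 1] = 221.8 / 24.78 = 8.950 mg/L.

S ≈ 8.95 mg/L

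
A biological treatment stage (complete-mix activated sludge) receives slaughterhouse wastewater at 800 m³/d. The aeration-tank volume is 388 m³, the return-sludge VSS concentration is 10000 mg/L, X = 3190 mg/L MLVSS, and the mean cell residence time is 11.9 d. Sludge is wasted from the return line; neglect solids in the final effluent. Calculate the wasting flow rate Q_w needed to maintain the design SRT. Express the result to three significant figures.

Q_w ≈ 10.4 m³/d

Wasting from the return line (neglecting effluent solids): Q_w = V·X / (θ_c·X_r) = 388.0 × 3190 / (11.9 × 10000) = 10.40 m³/d.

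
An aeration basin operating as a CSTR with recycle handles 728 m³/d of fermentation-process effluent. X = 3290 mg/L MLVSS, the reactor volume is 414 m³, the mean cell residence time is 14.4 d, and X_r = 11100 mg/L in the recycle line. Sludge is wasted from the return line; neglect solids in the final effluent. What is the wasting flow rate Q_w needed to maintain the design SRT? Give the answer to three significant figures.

Q_w ≈ 8.52 m³/d

Wasting from the return line (neglecting effluent solids): Q_w = V·X / (θ_c·X_r) = 414.0 × 3290 / (14.4 × 11100) = 8.521 m³/d.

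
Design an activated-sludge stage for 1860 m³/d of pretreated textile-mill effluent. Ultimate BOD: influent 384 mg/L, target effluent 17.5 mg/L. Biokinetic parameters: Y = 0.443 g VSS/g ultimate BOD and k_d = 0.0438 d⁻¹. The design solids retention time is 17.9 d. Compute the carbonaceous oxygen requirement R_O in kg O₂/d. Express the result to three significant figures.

Correct the yield for decay: Y_obs = Y/(1 + k_d θ_c) = 0.443 / (1 + 0.0438 × 17.9) = 0.443 / 1.784 = 0.2483.
Mass of ultimate BOD removed per day: Q(S₀ − S) = 1860 × 366.5 g/m³ = 681.7 kg/d.
Biomass synthesised: P_X = Y_obs × 681.7 = 169.3 kg VSS/d.
Carbonaceous O₂ demand = substrate oxidised − cell-mass equivalent = 681.7 − 1.42 × 169.3 = 441.3 kg O₂/d.

R_O ≈ 441 kg O₂/d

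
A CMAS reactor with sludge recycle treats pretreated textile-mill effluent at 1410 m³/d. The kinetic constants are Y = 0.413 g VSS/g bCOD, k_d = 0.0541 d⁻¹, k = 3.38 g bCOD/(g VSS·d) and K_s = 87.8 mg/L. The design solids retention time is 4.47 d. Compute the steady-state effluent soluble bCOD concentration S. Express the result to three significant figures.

S ≈ 21.8 mg/L

From the Monod/SRT balance for a CMAS, S = K_s·(1+k_d θ_c)/[θ_c·(Y k − k_d) − 1] = 87.8 × (1 + 0.0541 × 4.47) / [4.47 × (0.413 × 3.38 − 0.0541) − 1] = 109.0 / 4.998 = 21.82 mg/L.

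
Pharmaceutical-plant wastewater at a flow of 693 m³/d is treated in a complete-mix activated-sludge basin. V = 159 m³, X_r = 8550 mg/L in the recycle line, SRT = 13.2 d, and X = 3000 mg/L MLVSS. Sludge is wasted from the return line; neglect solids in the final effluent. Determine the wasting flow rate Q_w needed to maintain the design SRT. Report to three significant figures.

Q_w ≈ 4.23 m³/d

θ_c = V·X/(Q_w·X_r) when wasting from the recycle, so Q_w = V·X/(θ_c·X_r) = 159.0 × 3000 / (13.2 × 8550) = 4.226 m³/d.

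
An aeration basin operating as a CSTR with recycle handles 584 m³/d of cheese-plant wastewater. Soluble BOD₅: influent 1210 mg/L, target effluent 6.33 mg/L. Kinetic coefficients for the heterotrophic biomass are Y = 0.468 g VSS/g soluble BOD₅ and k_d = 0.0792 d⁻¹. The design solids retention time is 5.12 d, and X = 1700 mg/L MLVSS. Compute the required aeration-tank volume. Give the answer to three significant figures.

Steady-state biomass mass balance: V·X·(1 + k_d·θ_c) = Y·Q·(S₀ − S)·θ_c, so V = 0.468 × 584 × (1210 − 6.33) × 5.12 / [1700 × (1 + 0.0792 × 5.12)] = 1.68×10^6 / 2389 = 704.9 m³.

V ≈ 705 m³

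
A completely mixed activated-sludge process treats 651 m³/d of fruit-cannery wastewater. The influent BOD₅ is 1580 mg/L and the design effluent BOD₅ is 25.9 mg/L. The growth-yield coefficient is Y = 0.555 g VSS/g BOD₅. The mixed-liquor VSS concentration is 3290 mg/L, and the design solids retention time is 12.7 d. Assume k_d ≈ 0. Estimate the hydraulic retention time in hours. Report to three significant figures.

τ ≈ 79.9 h

V·X = Y·Q·ΔS·θ_c gives V = 0.555 × 651 × (1580 − 25.9) × 12.7 / 3290 = 2168 m³.
τ = V/Q = 2168/651 = 3.330 d, or 79.91 h.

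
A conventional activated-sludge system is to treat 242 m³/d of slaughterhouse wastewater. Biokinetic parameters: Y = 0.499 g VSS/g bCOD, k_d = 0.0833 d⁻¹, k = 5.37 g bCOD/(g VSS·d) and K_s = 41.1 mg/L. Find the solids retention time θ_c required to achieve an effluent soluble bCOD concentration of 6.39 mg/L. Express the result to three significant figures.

From 1/θ_c = Y·k·S/(K_s + S) − k_d: Y·k·S/(K_s+S) = 0.499 × 5.37 × 6.39 / (41.1 + 6.39) = 0.3606 d⁻¹.
θ_c = 1/(μ − k_d) = 1/(0.3606 − 0.0833) = 1/0.2773 = 3.607 d.

θ_c ≈ 3.61 d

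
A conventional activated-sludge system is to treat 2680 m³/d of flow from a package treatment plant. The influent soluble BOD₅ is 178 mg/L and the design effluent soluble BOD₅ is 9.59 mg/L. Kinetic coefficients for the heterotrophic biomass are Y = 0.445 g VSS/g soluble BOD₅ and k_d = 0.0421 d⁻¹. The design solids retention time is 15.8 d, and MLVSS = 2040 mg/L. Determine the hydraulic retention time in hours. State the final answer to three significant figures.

τ ≈ 8.37 h

From the SRT design equation V = Y Q (S₀−S) θ_c / [X (1 + k_d θ_c)] = 0.445 × 2680 × (178 − 9.59) × 15.8 / [2040 × (1 + 0.0421 × 15.8)] = 3.17×10^6 / 3397 = 934.2 m³.
Hydraulic retention time τ = V/Q = 934.2 / 2680 = 0.3486 d = 8.366 h.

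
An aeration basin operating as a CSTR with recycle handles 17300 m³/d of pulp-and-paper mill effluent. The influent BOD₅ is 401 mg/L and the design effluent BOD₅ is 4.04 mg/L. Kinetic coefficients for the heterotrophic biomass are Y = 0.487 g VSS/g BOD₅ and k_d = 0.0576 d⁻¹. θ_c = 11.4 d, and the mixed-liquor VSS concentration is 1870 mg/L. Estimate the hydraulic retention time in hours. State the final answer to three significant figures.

τ ≈ 17.1 h

From the SRT design equation V = Y Q (S₀−S) θ_c / [X (1 + k_d θ_c)] = 0.487 × 17300 × (401 − 4.04) × 11.4 / [1870 × (1 + 0.0576 × 11.4)] = 3.81×10^7 / 3098 = 12307 m³.
τ = V/Q = 12307/17300 = 0.7114 d, or 17.07 h.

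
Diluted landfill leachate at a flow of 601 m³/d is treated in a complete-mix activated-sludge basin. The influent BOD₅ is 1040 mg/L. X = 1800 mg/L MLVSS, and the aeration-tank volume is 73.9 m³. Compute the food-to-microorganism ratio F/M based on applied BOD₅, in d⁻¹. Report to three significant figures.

F/M ≈ 4.70 d⁻¹

F/M = Q·S₀ / (V·X) = 601 × 1040 / (73.90 × 1800) = 4.699 g BOD₅·(g VSS·d)⁻¹.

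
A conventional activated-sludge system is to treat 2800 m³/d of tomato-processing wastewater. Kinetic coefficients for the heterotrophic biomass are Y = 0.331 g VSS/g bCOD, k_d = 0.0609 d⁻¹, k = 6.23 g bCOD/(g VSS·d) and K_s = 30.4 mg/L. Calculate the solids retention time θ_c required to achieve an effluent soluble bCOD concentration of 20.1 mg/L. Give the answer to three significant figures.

From 1/θ_c = Y·k·S/(K_s + S) − k_d: Y·k·S/(K_s+S) = 0.331 × 6.23 × 20.1 / (30.4 + 20.1) = 0.8208 d⁻¹.
θ_c = 1/(μ − k_d) = 1/(0.8208 − 0.0609) = 1/0.7599 = 1.316 d.

θ_c ≈ 1.32 d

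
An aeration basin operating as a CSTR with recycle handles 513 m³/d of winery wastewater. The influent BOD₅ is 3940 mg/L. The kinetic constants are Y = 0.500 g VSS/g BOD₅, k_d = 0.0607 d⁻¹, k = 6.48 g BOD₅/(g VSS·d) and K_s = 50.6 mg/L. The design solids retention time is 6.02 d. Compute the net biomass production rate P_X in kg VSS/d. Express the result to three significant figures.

P_X ≈ 739 kg VSS/d

Effluent substrate depends only on kinetics and SRT: S = K_s(1 + k_d θ_c) / [θ_c(Yk − k_d) − 1] = 50.6 × (1 + 0.0607 × 6.02) / [6.02 × (0.500 × 6.48 − 0.0607) − 1] = 69.09 / 18.14 = 3.809 mg/L.
Y_obs = Y / (1 + k_d θ_c) = 0.500 / (1 + 0.0607 × 6.02) = 0.500 / 1.365 = 0.3662.
Mass of BOD₅ removed per day: Q(S₀ − S) = 513 × 3936 g/m³ = 2019 kg/d.
So the net sludge growth is P_X = 0.3662 × 2019 = 739.4 kg VSS/d.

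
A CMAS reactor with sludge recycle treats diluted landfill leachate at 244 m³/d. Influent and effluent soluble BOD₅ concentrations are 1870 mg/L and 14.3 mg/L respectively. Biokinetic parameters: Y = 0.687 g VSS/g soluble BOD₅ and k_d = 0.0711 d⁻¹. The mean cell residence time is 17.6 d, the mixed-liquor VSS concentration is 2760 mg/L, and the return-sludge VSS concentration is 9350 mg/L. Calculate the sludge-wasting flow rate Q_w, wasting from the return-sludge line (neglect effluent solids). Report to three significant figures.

Q_w ≈ 14.8 m³/d

Rearranging the biomass balance for a CMAS with decay, V = Y·Q·ΔS·θ_c / [X·(1+k_d θ_c)] = 0.687 × 244 × (1870 − 14.3) × 17.6 / [2760 × (1 + 0.0711 × 17.6)] = 5.47×10^6 / 6214 = 881.1 m³.
Wasting from the return line (neglecting effluent solids): Q_w = V·X / (θ_c·X_r) = 881.1 × 2760 / (17.6 × 9350) = 14.78 m³/d.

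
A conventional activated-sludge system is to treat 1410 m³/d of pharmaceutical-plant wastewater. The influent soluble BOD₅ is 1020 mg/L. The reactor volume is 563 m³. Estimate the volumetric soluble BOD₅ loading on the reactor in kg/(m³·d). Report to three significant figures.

Applied soluble BOD₅ load per unit volume = Q·S₀/V = (1410 × 1020/1000)/563.0 = 2.555 kg soluble BOD₅·m⁻³·d⁻¹.

L_v ≈ 2.55 kg soluble BOD₅/(m³·d)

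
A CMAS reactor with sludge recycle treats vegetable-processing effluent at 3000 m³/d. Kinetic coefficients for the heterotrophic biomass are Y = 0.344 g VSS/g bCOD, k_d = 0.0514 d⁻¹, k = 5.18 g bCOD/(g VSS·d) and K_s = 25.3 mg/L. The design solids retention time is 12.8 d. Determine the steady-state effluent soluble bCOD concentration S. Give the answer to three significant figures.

S ≈ 1.98 mg/L

For a completely mixed reactor with recycle the Lawrence–McCarty relation gives S = K_s·(1 + k_d·θ_c) / [θ_c·(Y·k − k_d) − 1] = 25.3 × (1 + 0.0514 × 12.8) / [12.8 × (0.344 × 5.18 − 0.0514) − 1] = 41.95 / 21.15 = 1.983 mg/L.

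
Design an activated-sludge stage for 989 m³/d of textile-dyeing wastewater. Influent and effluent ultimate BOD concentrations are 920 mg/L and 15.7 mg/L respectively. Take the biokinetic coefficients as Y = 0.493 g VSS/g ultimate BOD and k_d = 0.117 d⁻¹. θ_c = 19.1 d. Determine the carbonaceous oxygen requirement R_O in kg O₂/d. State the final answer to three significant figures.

Correct the yield for decay: Y_obs = Y/(1 + k_d θ_c) = 0.493 / (1 + 0.117 × 19.1) = 0.493 / 3.235 = 0.1524.
Mass of ultimate BOD removed per day: Q(S₀ − S) = 989 × 904.3 g/m³ = 894.4 kg/d.
Net sludge production P_X = 0.1524 × 894.4 = 136.3 kg VSS/d.
Carbonaceous O₂ demand = substrate oxidised − cell-mass equivalent = 894.4 − 1.42 × 136.3 = 700.8 kg O₂/d.

R_O ≈ 701 kg O₂/d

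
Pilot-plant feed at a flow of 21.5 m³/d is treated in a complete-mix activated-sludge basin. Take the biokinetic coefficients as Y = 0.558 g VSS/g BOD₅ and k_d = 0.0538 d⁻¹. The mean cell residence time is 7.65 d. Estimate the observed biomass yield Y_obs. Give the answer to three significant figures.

Y_obs ≈ 0.395 g VSS/g BOD₅

Y_obs = Y / (1 + k_d θ_c) = 0.558 / (1 + 0.0538 × 7.65) = 0.558 / 1.412 = 0.3953.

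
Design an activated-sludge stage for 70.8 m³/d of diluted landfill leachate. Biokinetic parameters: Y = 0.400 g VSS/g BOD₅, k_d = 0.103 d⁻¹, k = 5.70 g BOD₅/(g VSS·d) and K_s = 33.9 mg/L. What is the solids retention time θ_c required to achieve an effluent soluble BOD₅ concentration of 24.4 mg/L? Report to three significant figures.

Specific growth rate at S = 24.4 mg/L: μ = YkS/(K_s+S) = 0.400·5.70·24.4/(33.9+24.4) = 0.9542 d⁻¹.
Then 1/θ_c = μ − k_d = 0.9542 − 0.103 = 0.8512 d⁻¹, giving θ_c = 1.175 d.

θ_c ≈ 1.17 d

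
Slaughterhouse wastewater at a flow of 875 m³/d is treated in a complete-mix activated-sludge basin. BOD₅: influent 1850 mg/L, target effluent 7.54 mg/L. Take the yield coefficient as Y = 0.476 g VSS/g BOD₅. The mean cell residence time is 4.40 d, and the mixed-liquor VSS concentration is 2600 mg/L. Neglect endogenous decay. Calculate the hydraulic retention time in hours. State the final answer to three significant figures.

V·X = Y·Q·ΔS·θ_c gives V = 0.476 × 875 × (1850 − 7.54) × 4.40 / 2600 = 1299 m³.
Hydraulic retention time τ = V/Q = 1299 / 875 = 1.484 d = 35.62 h.

τ ≈ 35.6 h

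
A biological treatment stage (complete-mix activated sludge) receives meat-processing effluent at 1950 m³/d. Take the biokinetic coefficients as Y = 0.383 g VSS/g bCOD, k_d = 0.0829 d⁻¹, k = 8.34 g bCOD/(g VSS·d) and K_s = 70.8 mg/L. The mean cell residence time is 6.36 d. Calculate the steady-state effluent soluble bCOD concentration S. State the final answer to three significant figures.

S ≈ 5.76 mg/L

For a completely mixed reactor with recycle the Lawrence–McCarty relation gives S = K_s·(1 + k_d·θ_c) / [θ_c·(Y·k − k_d) − 1] = 70.8 × (1 + 0.0829 × 6.36) / [6.36 × (0.383 × 8.34 − 0.0829) − 1] = 108.1 / 18.79 = 5.755 mg/L.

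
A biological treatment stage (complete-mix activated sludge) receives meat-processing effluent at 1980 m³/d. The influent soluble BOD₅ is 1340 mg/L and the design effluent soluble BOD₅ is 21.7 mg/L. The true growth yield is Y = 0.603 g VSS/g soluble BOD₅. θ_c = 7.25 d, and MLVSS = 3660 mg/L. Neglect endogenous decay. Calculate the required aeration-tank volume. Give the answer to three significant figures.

Biomass mass balance (decay neglected): V·X = Y·Q·(S₀ − S)·θ_c, so V = 0.603 × 1980 × (1340 − 21.7) × 7.25 / 3660 = 3118 m³.

V ≈ 3120 m³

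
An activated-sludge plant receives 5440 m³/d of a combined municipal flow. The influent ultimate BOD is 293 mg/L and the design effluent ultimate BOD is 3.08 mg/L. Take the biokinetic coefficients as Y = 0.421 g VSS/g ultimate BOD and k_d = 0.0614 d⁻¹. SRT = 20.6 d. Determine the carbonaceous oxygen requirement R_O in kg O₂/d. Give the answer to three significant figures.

Correct the yield for decay: Y_obs = Y/(1 + k_d θ_c) = 0.421 / (1 + 0.0614 × 20.6) = 0.421 / 2.265 = 0.1859.
Mass of ultimate BOD removed per day: Q(S₀ − S) = 5440 × 289.9 g/m³ = 1577 kg/d.
P_X = Y_obs·Q·(S₀ − S) = 0.1859 × 1577 = 293.2 kg VSS/d.
R_O = Q·ΔS − 1.42 P_X = 1577 − 416.3 = 1161 kg O₂/d.

R_O ≈ 1160 kg O₂/d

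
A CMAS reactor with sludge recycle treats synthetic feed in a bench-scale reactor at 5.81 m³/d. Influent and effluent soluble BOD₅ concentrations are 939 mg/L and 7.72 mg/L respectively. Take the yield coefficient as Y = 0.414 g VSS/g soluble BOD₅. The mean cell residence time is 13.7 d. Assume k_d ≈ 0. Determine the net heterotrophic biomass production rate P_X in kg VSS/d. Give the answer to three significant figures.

With endogenous decay neglected, the observed yield equals the true yield: Y_obs = Y = 0.414 g VSS/g soluble BOD₅.
Q·(S₀ − S) = 5.81 × (939 − 7.72) × 10⁻³ = 5.411 kg/d removed.
Net biomass production P_X = Y_obs × Q·(S₀ − S) = 0.4140 × 5.411 = 2.240 kg VSS/d.

P_X ≈ 2.24 kg VSS/d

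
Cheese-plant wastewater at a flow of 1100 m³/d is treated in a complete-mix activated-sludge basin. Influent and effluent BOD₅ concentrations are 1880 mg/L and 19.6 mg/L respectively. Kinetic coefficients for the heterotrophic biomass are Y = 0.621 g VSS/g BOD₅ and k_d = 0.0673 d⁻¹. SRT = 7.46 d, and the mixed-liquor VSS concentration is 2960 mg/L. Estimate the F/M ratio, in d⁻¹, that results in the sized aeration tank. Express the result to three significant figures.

Rearranging the biomass balance for a CMAS with decay, V = Y·Q·ΔS·θ_c / [X·(1+k_d θ_c)] = 0.621 × 1100 × (1880 − 19.6) × 7.46 / [2960 × (1 + 0.0673 × 7.46)] = 9.48×10^6 / 4446 = 2132 m³.
F/M = Q·S₀ / (V·X) = 1100 × 1880 / (2132 × 2960) = 0.3276 g BOD₅·(g VSS·d)⁻¹.

F/M ≈ 0.328 d⁻¹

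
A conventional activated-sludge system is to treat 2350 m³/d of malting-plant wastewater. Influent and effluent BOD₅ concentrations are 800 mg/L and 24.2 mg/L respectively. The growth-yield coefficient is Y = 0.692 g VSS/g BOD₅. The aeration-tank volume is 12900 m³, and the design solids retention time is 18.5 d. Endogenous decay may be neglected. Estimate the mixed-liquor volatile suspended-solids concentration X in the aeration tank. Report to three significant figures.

Without decay, X = Y Q (S₀−S) θ_c / V = 0.692 × 2350 × (800 − 24.2) × 18.5 / 12900 = 1809 mg/L.

X ≈ 1810 mg/L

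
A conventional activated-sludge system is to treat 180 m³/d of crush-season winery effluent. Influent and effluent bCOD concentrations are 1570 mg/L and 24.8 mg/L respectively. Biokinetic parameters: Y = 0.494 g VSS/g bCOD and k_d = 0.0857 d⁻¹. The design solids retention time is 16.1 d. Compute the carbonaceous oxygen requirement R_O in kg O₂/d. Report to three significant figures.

Observed yield with endogenous decay: Y_obs = Y / (1 + k_d·θ_c) = 0.494 / (1 + 0.0857 × 16.1) = 0.494 / 2.380 = 0.2076 g VSS/g bCOD.
ΔS = 1570 − 24.8 = 1545 mg/L, so the substrate removal rate is 180 × 1545/1000 = 278.1 kg bCOD/d.
Net sludge production P_X = 0.2076 × 278.1 = 57.74 kg VSS/d.
Carbonaceous O₂ demand = substrate oxidised − cell-mass equivalent = 278.1 − 1.42 × 57.74 = 196.2 kg O₂/d.

R_O ≈ 196 kg O₂/d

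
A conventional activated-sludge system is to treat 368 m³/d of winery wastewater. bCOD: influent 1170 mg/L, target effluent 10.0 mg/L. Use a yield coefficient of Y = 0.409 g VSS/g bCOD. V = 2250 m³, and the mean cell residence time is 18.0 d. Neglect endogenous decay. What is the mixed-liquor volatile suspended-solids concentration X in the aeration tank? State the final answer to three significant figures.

Without decay, X = Y Q (S₀−S) θ_c / V = 0.409 × 368 × (1170 − 10.0) × 18.0 / 2250 = 1397 mg/L.

X ≈ 1400 mg/L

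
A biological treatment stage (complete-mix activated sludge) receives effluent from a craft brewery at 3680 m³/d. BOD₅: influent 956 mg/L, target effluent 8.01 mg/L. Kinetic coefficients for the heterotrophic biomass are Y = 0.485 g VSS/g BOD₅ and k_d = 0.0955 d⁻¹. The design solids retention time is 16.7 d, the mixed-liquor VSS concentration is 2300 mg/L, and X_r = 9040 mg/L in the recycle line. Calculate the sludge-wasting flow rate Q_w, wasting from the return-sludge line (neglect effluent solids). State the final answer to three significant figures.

Q_w ≈ 72.1 m³/d

Rearranging the biomass balance for a CMAS with decay, V = Y·Q·ΔS·θ_c / [X·(1+k_d θ_c)] = 0.485 × 3680 × (956 − 8.01) × 16.7 / [2300 × (1 + 0.0955 × 16.7)] = 2.83×10^7 / 5968 = 4734 m³.
θ_c = V·X/(Q_w·X_r) when wasting from the recycle, so Q_w = V·X/(θ_c·X_r) = 4734 × 2300 / (16.7 × 9040) = 72.13 m³/d.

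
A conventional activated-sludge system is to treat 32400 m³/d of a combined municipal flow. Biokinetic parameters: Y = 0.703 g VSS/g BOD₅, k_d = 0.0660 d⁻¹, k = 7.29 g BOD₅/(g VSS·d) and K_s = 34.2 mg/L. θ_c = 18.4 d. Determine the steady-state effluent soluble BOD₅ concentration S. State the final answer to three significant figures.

For a completely mixed reactor with recycle the Lawrence–McCarty relation gives S = K_s·(1 + k_d·θ_c) / [θ_c·(Y·k − k_d) − 1] = 34.2 × (1 + 0.0660 × 18.4) / [18.4 × (0.703 × 7.29 − 0.0660) − 1] = 75.73 / 92.08 = 0.8224 mg/L.

S ≈ 0.822 mg/L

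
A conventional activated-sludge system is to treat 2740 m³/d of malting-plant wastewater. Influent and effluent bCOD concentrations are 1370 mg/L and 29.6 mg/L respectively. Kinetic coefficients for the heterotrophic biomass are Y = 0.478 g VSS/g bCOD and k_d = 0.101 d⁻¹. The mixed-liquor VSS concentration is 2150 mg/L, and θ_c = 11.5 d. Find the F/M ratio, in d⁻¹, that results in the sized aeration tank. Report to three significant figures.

Steady-state biomass mass balance: V·X·(1 + k_d·θ_c) = Y·Q·(S₀ − S)·θ_c, so V = 0.478 × 2740 × (1370 − 29.6) × 11.5 / [2150 × (1 + 0.101 × 11.5)] = 2.02×10^7 / 4647 = 4344 m³.
Food-to-microorganism ratio F/M = Q S₀ / (V X) = 2740 × 1370 / (4344 × 2150) = 0.4019 d⁻¹.

F/M ≈ 0.402 d⁻¹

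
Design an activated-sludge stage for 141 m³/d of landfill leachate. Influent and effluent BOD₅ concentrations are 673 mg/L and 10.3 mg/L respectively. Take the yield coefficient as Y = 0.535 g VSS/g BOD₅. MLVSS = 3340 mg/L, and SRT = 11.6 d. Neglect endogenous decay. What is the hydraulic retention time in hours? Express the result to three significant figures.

V·X = Y·Q·ΔS·θ_c gives V = 0.535 × 141 × (673 − 10.3) × 11.6 / 3340 = 173.6 m³.
τ = V/Q = 173.6/141 = 1.231 d, or 29.55 h.

τ ≈ 29.6 h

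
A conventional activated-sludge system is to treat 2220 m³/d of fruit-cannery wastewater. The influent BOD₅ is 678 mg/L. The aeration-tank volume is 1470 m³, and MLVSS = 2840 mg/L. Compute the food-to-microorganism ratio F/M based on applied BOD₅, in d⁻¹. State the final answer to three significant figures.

F/M ≈ 0.361 d⁻¹

F/M = applied load / biomass = Q·S₀/(V·X) = 2220 × 678 / (1470 × 2840) = 0.3605 d⁻¹.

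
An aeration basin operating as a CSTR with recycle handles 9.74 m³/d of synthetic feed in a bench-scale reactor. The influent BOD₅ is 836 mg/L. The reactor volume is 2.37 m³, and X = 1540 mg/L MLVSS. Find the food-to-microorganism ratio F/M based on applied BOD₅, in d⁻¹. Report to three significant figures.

F/M ≈ 2.23 d⁻¹

F/M = Q·S₀ / (V·X) = 9.74 × 836 / (2.370 × 1540) = 2.231 g BOD₅·(g VSS·d)⁻¹.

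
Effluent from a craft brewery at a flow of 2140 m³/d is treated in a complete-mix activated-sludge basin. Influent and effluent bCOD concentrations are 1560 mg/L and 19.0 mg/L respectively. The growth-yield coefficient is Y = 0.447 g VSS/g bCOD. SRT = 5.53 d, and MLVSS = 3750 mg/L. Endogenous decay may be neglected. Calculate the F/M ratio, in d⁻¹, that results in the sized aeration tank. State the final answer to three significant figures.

F/M ≈ 0.410 d⁻¹

V·X = Y·Q·ΔS·θ_c gives V = 0.447 × 2140 × (1560 − 19.0) × 5.53 / 3750 = 2174 m³.
F/M = Q·S₀ / (V·X) = 2140 × 1560 / (2174 × 3750) = 0.4095 g bCOD·(g VSS·d)⁻¹.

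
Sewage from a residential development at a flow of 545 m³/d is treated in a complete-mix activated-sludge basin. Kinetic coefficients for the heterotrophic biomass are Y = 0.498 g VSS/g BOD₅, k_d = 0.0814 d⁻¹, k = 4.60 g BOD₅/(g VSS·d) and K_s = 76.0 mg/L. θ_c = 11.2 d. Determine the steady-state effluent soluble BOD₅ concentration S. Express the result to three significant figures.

S ≈ 6.12 mg/L

From the Monod/SRT balance for a CMAS, S = K_s·(1+k_d θ_c)/[θ_c·(Y k − k_d) − 1] = 76.0 × (1 + 0.0814 × 11.2) / [11.2 × (0.498 × 4.60 − 0.0814) − 1] = 145.3 / 23.75 = 6.119 mg/L.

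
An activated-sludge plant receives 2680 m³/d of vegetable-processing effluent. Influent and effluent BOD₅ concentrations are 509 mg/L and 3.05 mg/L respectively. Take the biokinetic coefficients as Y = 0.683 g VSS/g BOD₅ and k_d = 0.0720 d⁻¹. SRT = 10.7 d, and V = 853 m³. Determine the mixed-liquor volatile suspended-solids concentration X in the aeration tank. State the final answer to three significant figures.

Solving the biomass balance for X: X = Y Q (S₀−S) θ_c / [V (1+k_d θ_c)] = 0.683 × 2680 × (509 − 3.05) × 10.7 / [853 × (1 + 0.0720 × 10.7)] = 6562 mg/L.

X ≈ 6560 mg/L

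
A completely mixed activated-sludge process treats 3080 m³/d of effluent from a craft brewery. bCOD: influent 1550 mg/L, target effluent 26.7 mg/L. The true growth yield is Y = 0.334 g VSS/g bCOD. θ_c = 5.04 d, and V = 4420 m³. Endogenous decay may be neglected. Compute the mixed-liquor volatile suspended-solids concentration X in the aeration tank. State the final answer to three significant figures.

X = Y·Q·ΔS·θ_c / V = 0.334 × 3080 × (1550 − 26.7) × 5.04 / 4420 = 1787 mg/L.

X ≈ 1790 mg/L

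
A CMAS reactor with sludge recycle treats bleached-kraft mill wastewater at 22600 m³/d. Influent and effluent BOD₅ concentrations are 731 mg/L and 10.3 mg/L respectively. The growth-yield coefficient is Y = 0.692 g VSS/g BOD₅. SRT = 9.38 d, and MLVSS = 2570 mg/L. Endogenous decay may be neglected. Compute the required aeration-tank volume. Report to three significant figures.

V ≈ 41100 m³

Biomass mass balance (decay neglected): V·X = Y·Q·(S₀ − S)·θ_c, so V = 0.692 × 22600 × (731 − 10.3) × 9.38 / 2570 = 41138 m³.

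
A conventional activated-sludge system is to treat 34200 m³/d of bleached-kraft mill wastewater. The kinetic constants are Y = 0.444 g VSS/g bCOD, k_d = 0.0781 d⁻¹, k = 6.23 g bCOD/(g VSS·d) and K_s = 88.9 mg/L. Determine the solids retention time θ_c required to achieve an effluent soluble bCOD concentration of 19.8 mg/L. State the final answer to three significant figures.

At the target effluent, Y k S/(K_s+S) = 0.444×6.23×19.8/108.7 = 0.5039 d⁻¹.
θ_c = 1/(μ − k_d) = 1/(0.5039 − 0.0781) = 1/0.4258 = 2.349 d.

θ_c ≈ 2.35 d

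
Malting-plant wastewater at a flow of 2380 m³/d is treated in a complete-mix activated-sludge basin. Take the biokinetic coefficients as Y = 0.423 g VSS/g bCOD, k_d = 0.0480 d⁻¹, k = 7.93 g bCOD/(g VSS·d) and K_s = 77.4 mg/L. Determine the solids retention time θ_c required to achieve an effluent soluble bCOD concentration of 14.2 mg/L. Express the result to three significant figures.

At the target effluent, Y k S/(K_s+S) = 0.423×7.93×14.2/91.60 = 0.5200 d⁻¹.
θ_c = 1/(μ − k_d) = 1/(0.5200 − 0.0480) = 1/0.4720 = 2.119 d.

θ_c ≈ 2.12 d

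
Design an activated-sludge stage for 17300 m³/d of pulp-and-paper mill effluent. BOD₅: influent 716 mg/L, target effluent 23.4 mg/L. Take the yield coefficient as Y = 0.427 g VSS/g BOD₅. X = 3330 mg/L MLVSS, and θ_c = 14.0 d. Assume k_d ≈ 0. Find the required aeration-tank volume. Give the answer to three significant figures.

With k_d = 0 the design equation reduces to V = Y Q (S₀−S) θ_c / X = 0.427 × 17300 × (716 − 23.4) × 14.0 / 3330 = 21510 m³.

V ≈ 21500 m³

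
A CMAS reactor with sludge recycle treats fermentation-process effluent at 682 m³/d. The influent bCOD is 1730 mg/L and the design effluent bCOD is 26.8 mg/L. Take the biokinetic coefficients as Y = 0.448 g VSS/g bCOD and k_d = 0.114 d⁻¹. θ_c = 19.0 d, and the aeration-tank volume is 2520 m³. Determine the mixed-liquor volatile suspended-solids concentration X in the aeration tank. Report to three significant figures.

X ≈ 1240 mg/L

Solving the biomass balance for X: X = Y Q (S₀−S) θ_c / [V (1+k_d θ_c)] = 0.448 × 682 × (1730 − 26.8) × 19.0 / [2520 × (1 + 0.114 × 19.0)] = 1239 mg/L.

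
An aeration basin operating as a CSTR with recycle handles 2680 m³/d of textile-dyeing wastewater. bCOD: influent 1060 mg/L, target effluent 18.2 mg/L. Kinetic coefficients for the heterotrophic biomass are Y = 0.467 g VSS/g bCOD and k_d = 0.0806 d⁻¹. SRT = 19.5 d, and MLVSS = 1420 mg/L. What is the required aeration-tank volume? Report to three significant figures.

From the SRT design equation V = Y Q (S₀−S) θ_c / [X (1 + k_d θ_c)] = 0.467 × 2680 × (1060 − 18.2) × 19.5 / [1420 × (1 + 0.0806 × 19.5)] = 2.54×10^7 / 3652 = 6962 m³.

V ≈ 6960 m³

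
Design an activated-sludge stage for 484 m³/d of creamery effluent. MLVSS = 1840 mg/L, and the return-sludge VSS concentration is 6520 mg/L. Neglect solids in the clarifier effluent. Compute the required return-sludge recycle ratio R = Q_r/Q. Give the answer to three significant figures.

R ≈ 0.393

R = Q_r/Q = X/(X_r − X) = 1840 / (6520 − 1840) = 0.3932.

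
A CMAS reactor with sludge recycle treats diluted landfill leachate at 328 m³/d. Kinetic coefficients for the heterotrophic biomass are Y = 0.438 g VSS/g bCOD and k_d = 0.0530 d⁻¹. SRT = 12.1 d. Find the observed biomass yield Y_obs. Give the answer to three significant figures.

The observed yield is Y_obs = Y/(1 + k_d·θ_c) = 0.438 / (1 + 0.0530 × 12.1) = 0.438 / 1.641 = 0.2669 g VSS per g bCOD removed.

Y_obs ≈ 0.267 g VSS/g bCOD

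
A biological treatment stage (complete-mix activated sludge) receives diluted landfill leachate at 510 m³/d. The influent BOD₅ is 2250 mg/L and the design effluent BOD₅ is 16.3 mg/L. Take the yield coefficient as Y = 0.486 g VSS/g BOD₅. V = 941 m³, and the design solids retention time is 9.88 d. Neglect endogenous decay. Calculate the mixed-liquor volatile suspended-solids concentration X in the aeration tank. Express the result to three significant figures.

Without decay, X = Y Q (S₀−S) θ_c / V = 0.486 × 510 × (2250 − 16.3) × 9.88 / 941 = 5813 mg/L.

X ≈ 5810 mg/L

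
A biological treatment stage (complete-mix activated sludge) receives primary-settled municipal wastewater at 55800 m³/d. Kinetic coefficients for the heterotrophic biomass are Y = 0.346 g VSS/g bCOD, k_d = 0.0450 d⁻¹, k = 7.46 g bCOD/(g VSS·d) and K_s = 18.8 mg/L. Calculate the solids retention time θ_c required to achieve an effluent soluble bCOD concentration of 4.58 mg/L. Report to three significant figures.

θ_c ≈ 2.17 d

Specific growth rate at S = 4.58 mg/L: μ = YkS/(K_s+S) = 0.346·7.46·4.58/(18.8+4.58) = 0.5056 d⁻¹.
θ_c = 1/(μ − k_d) = 1/(0.5056 − 0.0450) = 1/0.4606 = 2.171 d.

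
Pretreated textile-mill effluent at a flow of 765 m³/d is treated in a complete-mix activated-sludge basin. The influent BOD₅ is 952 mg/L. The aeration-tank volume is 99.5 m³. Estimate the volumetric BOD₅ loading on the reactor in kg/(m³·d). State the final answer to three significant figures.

Applied BOD₅ load per unit volume = Q·S₀/V = (765 × 952/1000)/99.50 = 7.319 kg BOD₅·m⁻³·d⁻¹.

L_v ≈ 7.32 kg BOD₅/(m³·d)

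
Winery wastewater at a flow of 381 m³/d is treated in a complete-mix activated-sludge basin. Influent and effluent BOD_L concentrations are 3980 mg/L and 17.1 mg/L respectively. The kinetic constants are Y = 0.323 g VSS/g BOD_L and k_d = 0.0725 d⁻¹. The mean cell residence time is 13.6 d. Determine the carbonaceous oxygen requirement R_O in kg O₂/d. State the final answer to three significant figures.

Observed yield with endogenous decay: Y_obs = Y / (1 + k_d·θ_c) = 0.323 / (1 + 0.0725 × 13.6) = 0.323 / 1.986 = 0.1626 g VSS/g BOD_L.
Substrate removed = Q·(S₀ − S) = 381 m³/d × (3980 − 17.1) g/m³ = 1.51×10^6 g/d = 1510 kg/d.
Net sludge production P_X = 0.1626 × 1510 = 245.6 kg VSS/d.
Carbonaceous O₂ demand = substrate oxidised − cell-mass equivalent = 1510 − 1.42 × 245.6 = 1161 kg O₂/d.

R_O ≈ 1160 kg O₂/d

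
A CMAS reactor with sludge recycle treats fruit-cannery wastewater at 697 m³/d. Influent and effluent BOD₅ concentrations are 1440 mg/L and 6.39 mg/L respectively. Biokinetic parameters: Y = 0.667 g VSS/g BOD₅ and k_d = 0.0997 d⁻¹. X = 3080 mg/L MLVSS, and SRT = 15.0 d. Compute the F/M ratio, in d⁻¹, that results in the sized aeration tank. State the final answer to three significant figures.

From the SRT design equation V = Y Q (S₀−S) θ_c / [X (1 + k_d θ_c)] = 0.667 × 697 × (1440 − 6.39) × 15.0 / [3080 × (1 + 0.0997 × 15.0)] = 10×10^6 / 7686 = 1301 m³.
F/M = Q·S₀ / (V·X) = 697 × 1440 / (1301 × 3080) = 0.2505 g BOD₅·(g VSS·d)⁻¹.

F/M ≈ 0.251 d⁻¹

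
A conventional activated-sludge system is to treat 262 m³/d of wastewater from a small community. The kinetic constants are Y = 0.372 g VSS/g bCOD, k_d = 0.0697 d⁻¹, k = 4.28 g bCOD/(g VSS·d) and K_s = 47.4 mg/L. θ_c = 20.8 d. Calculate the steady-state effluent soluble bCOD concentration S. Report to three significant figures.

S ≈ 3.79 mg/L

From the Monod/SRT balance for a CMAS, S = K_s·(1+k_d θ_c)/[θ_c·(Y k − k_d) − 1] = 47.4 × (1 + 0.0697 × 20.8) / [20.8 × (0.372 × 4.28 − 0.0697) − 1] = 116.1 / 30.67 = 3.786 mg/L.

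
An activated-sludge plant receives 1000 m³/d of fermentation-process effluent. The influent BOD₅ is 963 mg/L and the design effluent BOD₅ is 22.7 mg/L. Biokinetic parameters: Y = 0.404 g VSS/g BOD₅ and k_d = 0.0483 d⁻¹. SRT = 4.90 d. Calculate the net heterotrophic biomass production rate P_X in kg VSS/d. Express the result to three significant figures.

P_X ≈ 307 kg VSS/d

The observed yield is Y_obs = Y/(1 + k_d·θ_c) = 0.404 / (1 + 0.0483 × 4.90) = 0.404 / 1.237 = 0.3267 g VSS per g BOD₅ removed.
Q·(S₀ − S) = 1000 × (963 − 22.7) × 10⁻³ = 940.3 kg/d removed.
So the net sludge growth is P_X = 0.3267 × 940.3 = 307.2 kg VSS/d.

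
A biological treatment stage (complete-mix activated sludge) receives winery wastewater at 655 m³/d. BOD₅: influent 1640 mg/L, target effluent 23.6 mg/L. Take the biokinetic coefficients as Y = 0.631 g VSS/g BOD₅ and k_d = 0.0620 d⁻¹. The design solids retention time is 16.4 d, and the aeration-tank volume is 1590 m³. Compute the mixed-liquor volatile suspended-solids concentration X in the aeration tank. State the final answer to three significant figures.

From V·X·(1 + k_d·θ_c) = Y·Q·(S₀ − S)·θ_c: X = 0.631 × 655 × (1640 − 23.6) × 16.4 / [1590 × (1 + 0.0620 × 16.4)] = 3417 mg/L.

X ≈ 3420 mg/L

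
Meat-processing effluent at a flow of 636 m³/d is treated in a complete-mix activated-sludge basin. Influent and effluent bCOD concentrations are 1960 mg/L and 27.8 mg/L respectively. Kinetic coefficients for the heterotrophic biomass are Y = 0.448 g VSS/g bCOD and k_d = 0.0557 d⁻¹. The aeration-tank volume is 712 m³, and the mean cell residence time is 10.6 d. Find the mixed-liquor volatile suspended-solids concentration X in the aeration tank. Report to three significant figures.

X ≈ 5150 mg/L

Solving the biomass balance for X: X = Y Q (S₀−S) θ_c / [V (1+k_d θ_c)] = 0.448 × 636 × (1960 − 27.8) × 10.6 / [712 × (1 + 0.0557 × 10.6)] = 5153 mg/L.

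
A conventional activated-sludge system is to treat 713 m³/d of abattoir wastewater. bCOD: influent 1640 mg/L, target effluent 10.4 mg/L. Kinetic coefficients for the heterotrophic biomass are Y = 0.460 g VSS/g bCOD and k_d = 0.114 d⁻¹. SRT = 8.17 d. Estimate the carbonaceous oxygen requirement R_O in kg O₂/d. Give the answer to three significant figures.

Y_obs = Y / (1 + k_d θ_c) = 0.460 / (1 + 0.114 × 8.17) = 0.460 / 1.931 = 0.2382.
Q·(S₀ − S) = 713 × (1640 − 10.4) × 10⁻³ = 1162 kg/d removed.
P_X = Y_obs·Q·(S₀ − S) = 0.2382 × 1162 = 276.7 kg VSS/d.
R_O = Q·(S₀ − S) − 1.42·P_X = 1162 − 1.42 × 276.7 = 768.9 kg O₂/d.

R_O ≈ 769 kg O₂/d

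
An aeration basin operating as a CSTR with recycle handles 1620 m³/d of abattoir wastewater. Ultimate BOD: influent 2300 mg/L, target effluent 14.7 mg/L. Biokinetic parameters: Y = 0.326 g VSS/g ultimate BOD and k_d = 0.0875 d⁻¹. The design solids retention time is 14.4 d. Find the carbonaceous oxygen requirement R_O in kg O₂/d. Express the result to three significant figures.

The observed yield is Y_obs = Y/(1 + k_d·θ_c) = 0.326 / (1 + 0.0875 × 14.4) = 0.326 / 2.260 = 0.1442 g VSS per g ultimate BOD removed.
ΔS = 2300 − 14.7 = 2285 mg/L, so the substrate removal rate is 1620 × 2285/1000 = 3702 kg ultimate BOD/d.
Biomass synthesised: P_X = Y_obs × 3702 = 534.0 kg VSS/d.
Carbonaceous O₂ demand = substrate oxidised − cell-mass equivalent = 3702 − 1.42 × 534.0 = 2944 kg O₂/d.

R_O ≈ 2940 kg O₂/d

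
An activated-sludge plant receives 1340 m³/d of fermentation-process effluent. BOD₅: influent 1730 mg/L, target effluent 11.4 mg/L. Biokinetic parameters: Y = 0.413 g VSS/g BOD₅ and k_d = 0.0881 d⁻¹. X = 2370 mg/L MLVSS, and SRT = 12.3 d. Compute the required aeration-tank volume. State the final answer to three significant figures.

Rearranging the biomass balance for a CMAS with decay, V = Y·Q·ΔS·θ_c / [X·(1+k_d θ_c)] = 0.413 × 1340 × (1730 − 11.4) × 12.3 / [2370 × (1 + 0.0881 × 12.3)] = 1.17×10^7 / 4938 = 2369 m³.

V ≈ 2370 m³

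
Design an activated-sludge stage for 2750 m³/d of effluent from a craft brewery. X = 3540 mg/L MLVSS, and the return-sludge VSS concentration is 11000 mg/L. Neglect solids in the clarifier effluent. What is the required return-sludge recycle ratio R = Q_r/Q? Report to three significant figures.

Mass balance around the secondary clarifier (neglecting effluent solids): R = X / (X_r − X) = 3540 / (11000 − 3540) = 0.4745.

R ≈ 0.475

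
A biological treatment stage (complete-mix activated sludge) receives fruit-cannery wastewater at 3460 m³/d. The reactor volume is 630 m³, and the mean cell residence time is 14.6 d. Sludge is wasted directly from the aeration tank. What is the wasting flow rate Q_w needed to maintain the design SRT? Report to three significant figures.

Q_w ≈ 43.2 m³/d

Wasting from the aeration tank: Q_w = V / θ_c = 630.0 / 14.6 = 43.15 m³/d.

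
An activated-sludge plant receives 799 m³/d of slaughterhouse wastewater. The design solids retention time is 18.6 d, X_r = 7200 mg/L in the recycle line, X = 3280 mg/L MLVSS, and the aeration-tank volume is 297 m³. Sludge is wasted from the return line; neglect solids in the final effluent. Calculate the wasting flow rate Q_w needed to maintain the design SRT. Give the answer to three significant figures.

Q_w ≈ 7.27 m³/d

Q_w = (V·X)/(θ_c X_r) = 297.0 × 3280 / (18.6 × 7200) = 7.274 m³/d.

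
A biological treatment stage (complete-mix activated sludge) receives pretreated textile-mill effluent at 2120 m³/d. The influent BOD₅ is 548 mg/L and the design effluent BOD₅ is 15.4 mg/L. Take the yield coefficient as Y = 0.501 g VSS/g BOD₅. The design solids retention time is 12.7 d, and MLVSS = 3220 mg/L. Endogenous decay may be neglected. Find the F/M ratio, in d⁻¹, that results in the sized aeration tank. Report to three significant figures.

F/M ≈ 0.162 d⁻¹

Biomass mass balance (decay neglected): V·X = Y·Q·(S₀ − S)·θ_c, so V = 0.501 × 2120 × (548 − 15.4) × 12.7 / 3220 = 2231 m³.
F/M = Q·S₀ / (V·X) = 2120 × 548 / (2231 × 3220) = 0.1617 g BOD₅·(g VSS·d)⁻¹.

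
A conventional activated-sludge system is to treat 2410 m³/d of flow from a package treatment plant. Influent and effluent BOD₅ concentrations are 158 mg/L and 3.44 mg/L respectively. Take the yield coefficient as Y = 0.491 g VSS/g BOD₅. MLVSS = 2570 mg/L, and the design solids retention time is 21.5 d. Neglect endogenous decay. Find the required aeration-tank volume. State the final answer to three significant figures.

With k_d = 0 the design equation reduces to V = Y Q (S₀−S) θ_c / X = 0.491 × 2410 × (158 − 3.44) × 21.5 / 2570 = 1530 m³.

V ≈ 1530 m³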